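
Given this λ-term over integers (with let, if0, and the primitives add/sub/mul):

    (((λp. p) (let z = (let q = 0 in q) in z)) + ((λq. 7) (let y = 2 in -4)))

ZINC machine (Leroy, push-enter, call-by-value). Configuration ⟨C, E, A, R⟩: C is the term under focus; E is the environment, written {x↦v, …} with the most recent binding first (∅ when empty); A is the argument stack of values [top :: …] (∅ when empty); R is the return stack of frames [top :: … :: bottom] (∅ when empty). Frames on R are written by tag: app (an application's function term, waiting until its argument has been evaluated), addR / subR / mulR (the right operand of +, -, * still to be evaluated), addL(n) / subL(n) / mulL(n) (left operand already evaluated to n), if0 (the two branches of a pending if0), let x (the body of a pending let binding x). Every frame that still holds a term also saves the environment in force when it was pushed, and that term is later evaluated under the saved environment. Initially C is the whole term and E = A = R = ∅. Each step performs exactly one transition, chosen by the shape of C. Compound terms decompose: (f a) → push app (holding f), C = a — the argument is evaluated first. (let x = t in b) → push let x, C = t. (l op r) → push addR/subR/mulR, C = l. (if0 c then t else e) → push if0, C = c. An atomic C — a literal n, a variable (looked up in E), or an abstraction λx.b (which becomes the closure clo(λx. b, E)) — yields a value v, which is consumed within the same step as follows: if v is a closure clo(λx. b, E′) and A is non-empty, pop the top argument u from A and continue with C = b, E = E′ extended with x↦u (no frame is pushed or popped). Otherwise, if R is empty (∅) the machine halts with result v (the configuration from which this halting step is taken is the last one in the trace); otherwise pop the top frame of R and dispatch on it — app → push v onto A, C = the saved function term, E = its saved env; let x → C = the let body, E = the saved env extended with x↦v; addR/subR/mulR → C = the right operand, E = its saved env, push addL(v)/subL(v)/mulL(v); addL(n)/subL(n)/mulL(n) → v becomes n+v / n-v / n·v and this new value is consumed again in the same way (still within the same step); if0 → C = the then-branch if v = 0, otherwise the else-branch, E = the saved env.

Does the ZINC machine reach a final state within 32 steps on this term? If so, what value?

[0] ⟨C=(((λp. p) (let z = (let q = 0 in q) in z)) + ((λq. 7) (let y = 2 in -4))); E=∅; A=∅; R=∅⟩
[1] ⟨C=((λp. p) (let z = (let q = 0 in q) in z)); E=∅; A=∅; R=[addR]⟩
[2] ⟨C=(let z = (let q = 0 in q) in z); E=∅; A=∅; R=[app :: addR]⟩
[3] ⟨C=(let q = 0 in q); E=∅; A=∅; R=[let z :: app :: addR]⟩
[4] ⟨C=0; E=∅; A=∅; R=[let q :: let z :: app :: addR]⟩
[5] ⟨C=q; E={q↦0}; A=∅; R=[let z :: app :: addR]⟩
[6] ⟨C=z; E={z↦0}; A=∅; R=[app :: addR]⟩
[7] ⟨C=(λp. p); E=∅; A=[0]; R=[addR]⟩
[8] ⟨C=p; E={p↦0}; A=∅; R=[addR]⟩
[9] ⟨C=((λq. 7) (let y = 2 in -4)); E=∅; A=∅; R=[addL(0)]⟩
[10] ⟨C=(let y = 2 in -4); E=∅; A=∅; R=[app :: addL(0)]⟩
[11] ⟨C=2; E=∅; A=∅; R=[let y :: app :: addL(0)]⟩
[12] ⟨C=-4; E={y↦2}; A=∅; R=[app :: addL(0)]⟩
[13] ⟨C=(λq. 7); E=∅; A=[-4]; R=[addL(0)]⟩
[14] ⟨C=7; E={q↦-4}; A=∅; R=[addL(0)]⟩
→ final value 7

Answer: 7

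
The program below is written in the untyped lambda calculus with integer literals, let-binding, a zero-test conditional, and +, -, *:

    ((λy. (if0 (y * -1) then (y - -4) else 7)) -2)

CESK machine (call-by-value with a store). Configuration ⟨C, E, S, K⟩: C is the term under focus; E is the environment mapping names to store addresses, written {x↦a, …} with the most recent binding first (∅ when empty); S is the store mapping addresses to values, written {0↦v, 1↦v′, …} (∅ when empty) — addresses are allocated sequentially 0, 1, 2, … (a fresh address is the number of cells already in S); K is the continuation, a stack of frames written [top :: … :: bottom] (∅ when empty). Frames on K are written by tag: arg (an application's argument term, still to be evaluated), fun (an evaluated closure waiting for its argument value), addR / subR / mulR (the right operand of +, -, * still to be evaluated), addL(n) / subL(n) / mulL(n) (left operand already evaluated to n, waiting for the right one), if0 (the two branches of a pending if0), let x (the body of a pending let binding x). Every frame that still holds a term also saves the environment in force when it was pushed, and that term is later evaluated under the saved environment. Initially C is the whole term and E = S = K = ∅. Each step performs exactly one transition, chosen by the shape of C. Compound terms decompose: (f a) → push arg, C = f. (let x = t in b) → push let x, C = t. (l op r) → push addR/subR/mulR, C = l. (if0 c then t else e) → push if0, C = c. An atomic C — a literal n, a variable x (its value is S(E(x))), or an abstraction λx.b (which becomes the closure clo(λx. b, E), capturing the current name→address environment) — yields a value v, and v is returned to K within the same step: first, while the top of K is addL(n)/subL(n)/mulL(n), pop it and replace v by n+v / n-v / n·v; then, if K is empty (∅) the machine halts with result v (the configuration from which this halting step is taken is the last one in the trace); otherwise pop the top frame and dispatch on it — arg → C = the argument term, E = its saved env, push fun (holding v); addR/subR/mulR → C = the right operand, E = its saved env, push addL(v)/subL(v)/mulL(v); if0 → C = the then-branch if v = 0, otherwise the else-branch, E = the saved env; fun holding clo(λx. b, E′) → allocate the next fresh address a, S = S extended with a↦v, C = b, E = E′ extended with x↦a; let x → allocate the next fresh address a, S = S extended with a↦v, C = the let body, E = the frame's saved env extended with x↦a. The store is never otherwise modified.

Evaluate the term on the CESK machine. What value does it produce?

Answer: 7

Execution trace:
step 0: ⟨C=((λy. (if0 (y * -1) then (y - -4) else 7)) -2); E=∅; S=∅; K=∅⟩
step 1: ⟨C=(λy. (if0 (y * -1) then (y - -4) else 7)); E=∅; S=∅; K=[arg]⟩
step 2: ⟨C=-2; E=∅; S=∅; K=[fun]⟩
step 3: ⟨C=(if0 (y * -1) then (y - -4) else 7); E={y↦0}; S={0↦-2}; K=∅⟩
step 4: ⟨C=(y * -1); E={y↦0}; S={0↦-2}; K=[if0]⟩
step 5: ⟨C=y; E={y↦0}; S={0↦-2}; K=[mulR :: if0]⟩
step 6: ⟨C=-1; E={y↦0}; S={0↦-2}; K=[mulL(-2) :: if0]⟩
step 7: ⟨C=7; E={y↦0}; S={0↦-2}; K=∅⟩
→ final value 7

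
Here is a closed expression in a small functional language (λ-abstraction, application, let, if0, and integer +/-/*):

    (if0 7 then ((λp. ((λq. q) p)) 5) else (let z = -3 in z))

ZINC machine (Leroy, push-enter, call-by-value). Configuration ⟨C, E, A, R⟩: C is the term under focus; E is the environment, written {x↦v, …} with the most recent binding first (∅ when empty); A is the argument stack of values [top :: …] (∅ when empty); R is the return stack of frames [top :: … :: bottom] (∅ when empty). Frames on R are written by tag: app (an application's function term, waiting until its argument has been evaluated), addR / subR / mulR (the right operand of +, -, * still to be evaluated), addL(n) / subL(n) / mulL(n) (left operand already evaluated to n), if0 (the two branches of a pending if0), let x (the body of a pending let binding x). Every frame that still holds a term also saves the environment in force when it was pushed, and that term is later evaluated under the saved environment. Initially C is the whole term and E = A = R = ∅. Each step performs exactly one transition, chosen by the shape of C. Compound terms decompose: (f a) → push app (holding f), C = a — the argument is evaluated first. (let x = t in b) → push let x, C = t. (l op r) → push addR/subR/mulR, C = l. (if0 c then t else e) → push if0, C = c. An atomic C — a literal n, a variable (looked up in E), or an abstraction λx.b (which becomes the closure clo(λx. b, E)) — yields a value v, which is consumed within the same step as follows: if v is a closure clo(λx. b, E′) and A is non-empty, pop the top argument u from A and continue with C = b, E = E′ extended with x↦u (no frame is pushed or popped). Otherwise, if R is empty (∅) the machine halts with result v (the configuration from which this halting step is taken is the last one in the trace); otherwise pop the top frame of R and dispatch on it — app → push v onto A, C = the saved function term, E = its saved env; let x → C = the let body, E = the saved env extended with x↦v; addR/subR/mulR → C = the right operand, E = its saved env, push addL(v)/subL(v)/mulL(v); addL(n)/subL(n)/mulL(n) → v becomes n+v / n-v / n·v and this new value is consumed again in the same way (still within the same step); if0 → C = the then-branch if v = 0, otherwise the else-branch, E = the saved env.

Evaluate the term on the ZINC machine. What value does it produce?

Answer: -3

Execution trace:
[0] <C=(if0 7 then ((λp. ((λq. q) p)) 5) else (let z = -3 in z)), E=∅, A=∅, R=∅>
[1] <C=7, E=∅, A=∅, R=[if0]>
[2] <C=(let z = -3 in z), E=∅, A=∅, R=∅>
[3] <C=-3, E=∅, A=∅, R=[let z]>
[4] <C=z, E={z↦-3}, A=∅, R=∅>
→ final value -3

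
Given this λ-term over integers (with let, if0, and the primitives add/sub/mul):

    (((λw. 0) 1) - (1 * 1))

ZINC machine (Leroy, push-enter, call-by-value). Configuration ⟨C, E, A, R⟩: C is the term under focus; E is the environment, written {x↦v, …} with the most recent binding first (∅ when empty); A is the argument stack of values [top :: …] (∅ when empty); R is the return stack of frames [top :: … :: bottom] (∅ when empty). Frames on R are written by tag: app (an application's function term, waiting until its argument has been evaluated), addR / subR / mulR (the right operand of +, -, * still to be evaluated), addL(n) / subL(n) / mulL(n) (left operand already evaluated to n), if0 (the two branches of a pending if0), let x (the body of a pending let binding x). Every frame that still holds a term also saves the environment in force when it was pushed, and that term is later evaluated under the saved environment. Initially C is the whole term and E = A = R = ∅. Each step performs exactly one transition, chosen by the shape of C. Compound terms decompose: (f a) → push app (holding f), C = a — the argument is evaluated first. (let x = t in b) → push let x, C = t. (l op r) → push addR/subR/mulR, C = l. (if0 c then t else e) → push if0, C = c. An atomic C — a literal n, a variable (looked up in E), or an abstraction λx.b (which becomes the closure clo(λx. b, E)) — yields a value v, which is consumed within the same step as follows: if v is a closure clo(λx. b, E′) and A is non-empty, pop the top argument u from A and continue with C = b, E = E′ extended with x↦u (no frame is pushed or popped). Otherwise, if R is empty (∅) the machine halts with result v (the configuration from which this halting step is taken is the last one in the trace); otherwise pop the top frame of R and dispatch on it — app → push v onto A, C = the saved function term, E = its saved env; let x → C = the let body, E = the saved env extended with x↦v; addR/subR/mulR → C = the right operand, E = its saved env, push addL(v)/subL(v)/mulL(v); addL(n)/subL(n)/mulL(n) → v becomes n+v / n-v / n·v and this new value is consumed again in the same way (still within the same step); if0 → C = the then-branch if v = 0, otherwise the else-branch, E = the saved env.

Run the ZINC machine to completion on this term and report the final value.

[0] [C=(((λw. 0) 1) - (1 * 1)) | E=∅ | A=∅ | R=∅]
[1] [C=((λw. 0) 1) | E=∅ | A=∅ | R=[subR]]
[2] [C=1 | E=∅ | A=∅ | R=[app :: subR]]
[3] [C=(λw. 0) | E=∅ | A=[1] | R=[subR]]
[4] [C=0 | E={w↦1} | A=∅ | R=[subR]]
[5] [C=(1 * 1) | E=∅ | A=∅ | R=[subL(0)]]
[6] [C=1 | E=∅ | A=∅ | R=[mulR :: subL(0)]]
[7] [C=1 | E=∅ | A=∅ | R=[mulL(1) :: subL(0)]]
→ final value -1

Answer: -1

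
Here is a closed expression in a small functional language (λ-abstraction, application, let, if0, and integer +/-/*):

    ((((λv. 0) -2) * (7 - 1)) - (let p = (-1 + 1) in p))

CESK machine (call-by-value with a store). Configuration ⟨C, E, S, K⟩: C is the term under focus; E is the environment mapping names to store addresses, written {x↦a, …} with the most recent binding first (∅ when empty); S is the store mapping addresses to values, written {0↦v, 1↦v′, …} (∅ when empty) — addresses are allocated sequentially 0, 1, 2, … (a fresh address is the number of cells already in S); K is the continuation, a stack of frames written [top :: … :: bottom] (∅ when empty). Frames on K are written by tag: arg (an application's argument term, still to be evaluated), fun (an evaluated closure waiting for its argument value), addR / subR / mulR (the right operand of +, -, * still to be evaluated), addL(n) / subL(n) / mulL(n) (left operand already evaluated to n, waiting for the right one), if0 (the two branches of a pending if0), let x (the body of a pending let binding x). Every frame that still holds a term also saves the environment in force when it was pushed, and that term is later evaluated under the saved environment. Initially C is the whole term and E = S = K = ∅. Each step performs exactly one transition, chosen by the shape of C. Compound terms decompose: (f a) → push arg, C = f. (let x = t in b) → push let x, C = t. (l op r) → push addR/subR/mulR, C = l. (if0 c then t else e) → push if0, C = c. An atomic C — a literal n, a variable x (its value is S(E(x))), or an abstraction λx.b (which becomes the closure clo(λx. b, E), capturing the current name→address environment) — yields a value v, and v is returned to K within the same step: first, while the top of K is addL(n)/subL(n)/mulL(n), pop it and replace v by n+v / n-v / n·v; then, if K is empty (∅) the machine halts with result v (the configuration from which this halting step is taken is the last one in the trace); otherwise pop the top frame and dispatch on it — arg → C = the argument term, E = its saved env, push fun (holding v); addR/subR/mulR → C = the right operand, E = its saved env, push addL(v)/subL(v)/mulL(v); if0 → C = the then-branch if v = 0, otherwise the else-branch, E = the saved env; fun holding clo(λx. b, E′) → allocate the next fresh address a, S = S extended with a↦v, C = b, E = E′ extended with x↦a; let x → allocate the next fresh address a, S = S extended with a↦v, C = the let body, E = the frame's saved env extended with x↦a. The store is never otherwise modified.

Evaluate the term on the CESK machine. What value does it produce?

Answer: 0

Derivation:
0. ⟨C=((((λv. 0) -2) * (7 - 1)) - (let p = (-1 + 1) in p)); E=∅; S=∅; K=∅⟩
1. ⟨C=(((λv. 0) -2) * (7 - 1)); E=∅; S=∅; K=[subR]⟩
2. ⟨C=((λv. 0) -2); E=∅; S=∅; K=[mulR :: subR]⟩
3. ⟨C=(λv. 0); E=∅; S=∅; K=[arg :: mulR :: subR]⟩
4. ⟨C=-2; E=∅; S=∅; K=[fun :: mulR :: subR]⟩
5. ⟨C=0; E={v↦0}; S={0↦-2}; K=[mulR :: subR]⟩
6. ⟨C=(7 - 1); E=∅; S={0↦-2}; K=[mulL(0) :: subR]⟩
7. ⟨C=7; E=∅; S={0↦-2}; K=[subR :: mulL(0) :: subR]⟩
8. ⟨C=1; E=∅; S={0↦-2}; K=[subL(7) :: mulL(0) :: subR]⟩
9. ⟨C=(let p = (-1 + 1) in p); E=∅; S={0↦-2}; K=[subL(0)]⟩
10. ⟨C=(-1 + 1); E=∅; S={0↦-2}; K=[let p :: subL(0)]⟩
11. ⟨C=-1; E=∅; S={0↦-2}; K=[addR :: let p :: subL(0)]⟩
12. ⟨C=1; E=∅; S={0↦-2}; K=[addL(-1) :: let p :: subL(0)]⟩
13. ⟨C=p; E={p↦1}; S={0↦-2, 1↦0}; K=[subL(0)]⟩
→ final value 0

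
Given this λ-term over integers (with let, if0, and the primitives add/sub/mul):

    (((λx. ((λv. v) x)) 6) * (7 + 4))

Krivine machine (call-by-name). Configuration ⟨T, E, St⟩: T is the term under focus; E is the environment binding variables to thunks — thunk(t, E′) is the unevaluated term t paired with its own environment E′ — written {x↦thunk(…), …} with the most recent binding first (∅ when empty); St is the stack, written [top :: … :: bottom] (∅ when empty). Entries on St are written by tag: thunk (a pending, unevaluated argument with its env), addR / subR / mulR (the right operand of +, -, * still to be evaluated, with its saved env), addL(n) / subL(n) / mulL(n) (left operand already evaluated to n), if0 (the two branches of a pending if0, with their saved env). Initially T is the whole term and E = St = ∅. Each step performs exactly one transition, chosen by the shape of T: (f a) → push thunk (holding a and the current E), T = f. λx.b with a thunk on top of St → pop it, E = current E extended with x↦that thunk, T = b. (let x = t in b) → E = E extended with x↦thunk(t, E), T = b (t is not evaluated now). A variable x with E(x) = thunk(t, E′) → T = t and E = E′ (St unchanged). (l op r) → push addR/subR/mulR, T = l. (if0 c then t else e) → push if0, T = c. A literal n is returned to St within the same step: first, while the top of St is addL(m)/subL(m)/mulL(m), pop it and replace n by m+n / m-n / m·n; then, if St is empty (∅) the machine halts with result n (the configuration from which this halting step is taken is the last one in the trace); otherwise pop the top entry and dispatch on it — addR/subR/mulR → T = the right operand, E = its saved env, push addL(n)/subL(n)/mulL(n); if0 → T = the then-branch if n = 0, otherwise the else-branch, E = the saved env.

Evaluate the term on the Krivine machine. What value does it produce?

step 0: [T=(((λx. ((λv. v) x)) 6) * (7 + 4)) | E=∅ | St=∅]
step 1: [T=((λx. ((λv. v) x)) 6) | E=∅ | St=[mulR]]
step 2: [T=(λx. ((λv. v) x)) | E=∅ | St=[thunk :: mulR]]
step 3: [T=((λv. v) x) | E={x↦thunk(6, ∅)} | St=[mulR]]
step 4: [T=(λv. v) | E={x↦thunk(6, ∅)} | St=[thunk :: mulR]]
step 5: [T=v | E={v↦thunk(x, {x↦thunk(6, ∅)}), x↦thunk(6, ∅)} | St=[mulR]]
step 6: [T=x | E={x↦thunk(6, ∅)} | St=[mulR]]
step 7: [T=6 | E=∅ | St=[mulR]]
step 8: [T=(7 + 4) | E=∅ | St=[mulL(6)]]
step 9: [T=7 | E=∅ | St=[addR :: mulL(6)]]
step 10: [T=4 | E=∅ | St=[addL(7) :: mulL(6)]]
→ final value 66

Answer: 66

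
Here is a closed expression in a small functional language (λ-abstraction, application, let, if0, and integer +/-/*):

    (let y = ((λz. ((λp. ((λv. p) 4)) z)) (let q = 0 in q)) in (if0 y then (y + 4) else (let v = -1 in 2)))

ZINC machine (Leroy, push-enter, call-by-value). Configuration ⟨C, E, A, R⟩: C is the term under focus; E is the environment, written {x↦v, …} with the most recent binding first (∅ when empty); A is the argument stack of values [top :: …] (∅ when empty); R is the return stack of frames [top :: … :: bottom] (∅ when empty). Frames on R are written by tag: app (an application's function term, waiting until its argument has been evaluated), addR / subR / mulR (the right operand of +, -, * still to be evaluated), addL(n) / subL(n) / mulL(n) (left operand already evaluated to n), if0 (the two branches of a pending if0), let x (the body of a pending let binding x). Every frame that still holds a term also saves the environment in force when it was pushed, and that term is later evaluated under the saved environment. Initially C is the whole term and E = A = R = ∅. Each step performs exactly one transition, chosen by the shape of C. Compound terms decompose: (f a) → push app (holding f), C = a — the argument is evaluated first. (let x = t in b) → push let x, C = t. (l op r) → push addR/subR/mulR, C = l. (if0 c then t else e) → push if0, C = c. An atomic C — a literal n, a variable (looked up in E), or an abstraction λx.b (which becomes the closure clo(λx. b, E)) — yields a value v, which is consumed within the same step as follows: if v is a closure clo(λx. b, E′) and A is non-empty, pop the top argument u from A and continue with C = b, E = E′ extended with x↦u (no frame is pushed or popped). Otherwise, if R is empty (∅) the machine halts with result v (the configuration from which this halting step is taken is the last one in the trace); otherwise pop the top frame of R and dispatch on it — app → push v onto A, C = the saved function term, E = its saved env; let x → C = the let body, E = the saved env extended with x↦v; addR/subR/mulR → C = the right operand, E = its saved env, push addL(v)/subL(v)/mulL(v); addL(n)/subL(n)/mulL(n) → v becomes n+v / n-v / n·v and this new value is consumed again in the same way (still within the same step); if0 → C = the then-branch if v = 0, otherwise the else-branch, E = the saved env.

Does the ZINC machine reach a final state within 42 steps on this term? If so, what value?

step 0: [C=(let y = ((λz. ((λp. ((λv. p) 4)) z)) (let q = 0 in q)) in (if0 y then (y + 4) else (let v = -1 in 2))) | E=∅ | A=∅ | R=∅]
step 1: [C=((λz. ((λp. ((λv. p) 4)) z)) (let q = 0 in q)) | E=∅ | A=∅ | R=[let y]]
step 2: [C=(let q = 0 in q) | E=∅ | A=∅ | R=[app :: let y]]
step 3: [C=0 | E=∅ | A=∅ | R=[let q :: app :: let y]]
step 4: [C=q | E={q↦0} | A=∅ | R=[app :: let y]]
step 5: [C=(λz. ((λp. ((λv. p) 4)) z)) | E=∅ | A=[0] | R=[let y]]
step 6: [C=((λp. ((λv. p) 4)) z) | E={z↦0} | A=∅ | R=[let y]]
step 7: [C=z | E={z↦0} | A=∅ | R=[app :: let y]]
step 8: [C=(λp. ((λv. p) 4)) | E={z↦0} | A=[0] | R=[let y]]
step 9: [C=((λv. p) 4) | E={p↦0, z↦0} | A=∅ | R=[let y]]
step 10: [C=4 | E={p↦0, z↦0} | A=∅ | R=[app :: let y]]
step 11: [C=(λv. p) | E={p↦0, z↦0} | A=[4] | R=[let y]]
step 12: [C=p | E={v↦4, p↦0, z↦0} | A=∅ | R=[let y]]
step 13: [C=(if0 y then (y + 4) else (let v = -1 in 2)) | E={y↦0} | A=∅ | R=∅]
step 14: [C=y | E={y↦0} | A=∅ | R=[if0]]
step 15: [C=(y + 4) | E={y↦0} | A=∅ | R=∅]
step 16: [C=y | E={y↦0} | A=∅ | R=[addR]]
step 17: [C=4 | E={y↦0} | A=∅ | R=[addL(0)]]
→ final value 4

Answer: 4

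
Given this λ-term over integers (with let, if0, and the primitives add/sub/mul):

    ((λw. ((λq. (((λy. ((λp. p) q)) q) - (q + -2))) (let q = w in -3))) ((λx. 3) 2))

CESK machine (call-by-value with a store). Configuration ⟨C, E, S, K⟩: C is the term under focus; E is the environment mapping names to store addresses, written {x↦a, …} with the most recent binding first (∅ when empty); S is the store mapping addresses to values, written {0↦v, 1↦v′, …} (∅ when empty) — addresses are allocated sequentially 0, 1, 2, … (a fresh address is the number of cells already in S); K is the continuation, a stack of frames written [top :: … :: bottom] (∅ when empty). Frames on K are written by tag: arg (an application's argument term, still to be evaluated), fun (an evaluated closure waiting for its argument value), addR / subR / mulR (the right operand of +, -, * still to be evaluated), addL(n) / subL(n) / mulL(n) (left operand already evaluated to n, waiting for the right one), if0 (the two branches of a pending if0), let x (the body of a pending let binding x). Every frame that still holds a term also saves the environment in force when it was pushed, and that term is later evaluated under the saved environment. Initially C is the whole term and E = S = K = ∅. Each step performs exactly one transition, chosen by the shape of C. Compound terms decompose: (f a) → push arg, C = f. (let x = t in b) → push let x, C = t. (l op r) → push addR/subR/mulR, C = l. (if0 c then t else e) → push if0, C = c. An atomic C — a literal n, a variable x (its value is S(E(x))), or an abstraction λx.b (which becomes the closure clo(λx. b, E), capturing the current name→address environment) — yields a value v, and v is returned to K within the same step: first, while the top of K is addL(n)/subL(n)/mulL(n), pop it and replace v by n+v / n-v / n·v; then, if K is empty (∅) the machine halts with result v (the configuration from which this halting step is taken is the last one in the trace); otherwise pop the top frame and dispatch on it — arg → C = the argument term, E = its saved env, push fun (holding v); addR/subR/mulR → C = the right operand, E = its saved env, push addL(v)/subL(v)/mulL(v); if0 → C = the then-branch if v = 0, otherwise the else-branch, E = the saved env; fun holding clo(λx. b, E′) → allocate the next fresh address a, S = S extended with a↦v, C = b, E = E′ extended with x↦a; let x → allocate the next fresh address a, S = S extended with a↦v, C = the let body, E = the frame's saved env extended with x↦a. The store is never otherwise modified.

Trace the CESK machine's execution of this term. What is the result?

Answer: 2

Machine steps:
step 0: [C=((λw. ((λq. (((λy. ((λp. p) q)) q) - (q + -2))) (let q = w in -3))) ((λx. 3) 2)) | E=∅ | S=∅ | K=∅]
step 1: [C=(λw. ((λq. (((λy. ((λp. p) q)) q) - (q + -2))) (let q = w in -3))) | E=∅ | S=∅ | K=[arg]]
step 2: [C=((λx. 3) 2) | E=∅ | S=∅ | K=[fun]]
step 3: [C=(λx. 3) | E=∅ | S=∅ | K=[arg :: fun]]
step 4: [C=2 | E=∅ | S=∅ | K=[fun :: fun]]
step 5: [C=3 | E={x↦0} | S={0↦2} | K=[fun]]
step 6: [C=((λq. (((λy. ((λp. p) q)) q) - (q + -2))) (let q = w in -3)) | E={w↦1} | S={0↦2, 1↦3} | K=∅]
step 7: [C=(λq. (((λy. ((λp. p) q)) q) - (q + -2))) | E={w↦1} | S={0↦2, 1↦3} | K=[arg]]
step 8: [C=(let q = w in -3) | E={w↦1} | S={0↦2, 1↦3} | K=[fun]]
step 9: [C=w | E={w↦1} | S={0↦2, 1↦3} | K=[let q :: fun]]
step 10: [C=-3 | E={q↦2, w↦1} | S={0↦2, 1↦3, 2↦3} | K=[fun]]
step 11: [C=(((λy. ((λp. p) q)) q) - (q + -2)) | E={q↦3, w↦1} | S={0↦2, 1↦3, 2↦3, 3↦-3} | K=∅]
step 12: [C=((λy. ((λp. p) q)) q) | E={q↦3, w↦1} | S={0↦2, 1↦3, 2↦3, 3↦-3} | K=[subR]]
step 13: [C=(λy. ((λp. p) q)) | E={q↦3, w↦1} | S={0↦2, 1↦3, 2↦3, 3↦-3} | K=[arg :: subR]]
step 14: [C=q | E={q↦3, w↦1} | S={0↦2, 1↦3, 2↦3, 3↦-3} | K=[fun :: subR]]
step 15: [C=((λp. p) q) | E={y↦4, q↦3, w↦1} | S={0↦2, 1↦3, 2↦3, 3↦-3, 4↦-3} | K=[subR]]
step 16: [C=(λp. p) | E={y↦4, q↦3, w↦1} | S={0↦2, 1↦3, 2↦3, 3↦-3, 4↦-3} | K=[arg :: subR]]
step 17: [C=q | E={y↦4, q↦3, w↦1} | S={0↦2, 1↦3, 2↦3, 3↦-3, 4↦-3} | K=[fun :: subR]]
step 18: [C=p | E={p↦5, y↦4, q↦3, w↦1} | S={0↦2, 1↦3, 2↦3, 3↦-3, 4↦-3, 5↦-3} | K=[subR]]
step 19: [C=(q + -2) | E={q↦3, w↦1} | S={0↦2, 1↦3, 2↦3, 3↦-3, 4↦-3, 5↦-3} | K=[subL(-3)]]
step 20: [C=q | E={q↦3, w↦1} | S={0↦2, 1↦3, 2↦3, 3↦-3, 4↦-3, 5↦-3} | K=[addR :: subL(-3)]]
step 21: [C=-2 | E={q↦3, w↦1} | S={0↦2, 1↦3, 2↦3, 3↦-3, 4↦-3, 5↦-3} | K=[addL(-3) :: subL(-3)]]
→ final value 2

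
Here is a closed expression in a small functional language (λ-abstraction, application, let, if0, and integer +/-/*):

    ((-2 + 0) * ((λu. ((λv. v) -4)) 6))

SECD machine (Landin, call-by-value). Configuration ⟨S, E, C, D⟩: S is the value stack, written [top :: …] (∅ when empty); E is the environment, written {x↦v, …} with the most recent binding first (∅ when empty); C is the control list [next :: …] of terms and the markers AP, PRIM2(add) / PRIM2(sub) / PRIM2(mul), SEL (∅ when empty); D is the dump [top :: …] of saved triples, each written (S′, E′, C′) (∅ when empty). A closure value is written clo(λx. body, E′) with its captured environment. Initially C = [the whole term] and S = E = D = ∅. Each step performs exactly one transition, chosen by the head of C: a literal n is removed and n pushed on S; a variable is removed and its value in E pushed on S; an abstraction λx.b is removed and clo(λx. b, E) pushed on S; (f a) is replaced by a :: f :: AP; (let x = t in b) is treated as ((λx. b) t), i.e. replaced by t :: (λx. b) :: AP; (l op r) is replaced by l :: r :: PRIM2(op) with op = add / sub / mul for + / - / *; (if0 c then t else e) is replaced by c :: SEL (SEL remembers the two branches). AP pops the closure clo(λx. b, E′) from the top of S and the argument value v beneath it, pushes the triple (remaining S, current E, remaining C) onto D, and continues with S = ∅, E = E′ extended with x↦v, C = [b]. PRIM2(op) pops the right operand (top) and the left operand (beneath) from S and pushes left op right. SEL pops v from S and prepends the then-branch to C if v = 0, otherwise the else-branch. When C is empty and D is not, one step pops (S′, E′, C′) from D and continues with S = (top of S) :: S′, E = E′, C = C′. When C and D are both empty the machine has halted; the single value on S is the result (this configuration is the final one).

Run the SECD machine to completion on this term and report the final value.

Answer: 8

Derivation:
step 0: [S=∅ | E=∅ | C=[((-2 + 0) * ((λu. ((λv. v) -4)) 6))] | D=∅]
step 1: [S=∅ | E=∅ | C=[(-2 + 0) :: ((λu. ((λv. v) -4)) 6) :: PRIM2(mul)] | D=∅]
step 2: [S=∅ | E=∅ | C=[-2 :: 0 :: PRIM2(add) :: ((λu. ((λv. v) -4)) 6) :: PRIM2(mul)] | D=∅]
step 3: [S=[-2] | E=∅ | C=[0 :: PRIM2(add) :: ((λu. ((λv. v) -4)) 6) :: PRIM2(mul)] | D=∅]
step 4: [S=[0 :: -2] | E=∅ | C=[PRIM2(add) :: ((λu. ((λv. v) -4)) 6) :: PRIM2(mul)] | D=∅]
step 5: [S=[-2] | E=∅ | C=[((λu. ((λv. v) -4)) 6) :: PRIM2(mul)] | D=∅]
step 6: [S=[-2] | E=∅ | C=[6 :: (λu. ((λv. v) -4)) :: AP :: PRIM2(mul)] | D=∅]
step 7: [S=[6 :: -2] | E=∅ | C=[(λu. ((λv. v) -4)) :: AP :: PRIM2(mul)] | D=∅]
step 8: [S=[clo(λu. ((λv. v) -4), ∅) :: 6 :: -2] | E=∅ | C=[AP :: PRIM2(mul)] | D=∅]
step 9: [S=∅ | E={u↦6} | C=[((λv. v) -4)] | D=[([-2], ∅, [PRIM2(mul)])]]
step 10: [S=∅ | E={u↦6} | C=[-4 :: (λv. v) :: AP] | D=[([-2], ∅, [PRIM2(mul)])]]
step 11: [S=[-4] | E={u↦6} | C=[(λv. v) :: AP] | D=[([-2], ∅, [PRIM2(mul)])]]
step 12: [S=[clo(λv. v, {u↦6}) :: -4] | E={u↦6} | C=[AP] | D=[([-2], ∅, [PRIM2(mul)])]]
step 13: [S=∅ | E={v↦-4, u↦6} | C=[v] | D=[(∅, {u↦6}, ∅) :: ([-2], ∅, [PRIM2(mul)])]]
step 14: [S=[-4] | E={v↦-4, u↦6} | C=∅ | D=[(∅, {u↦6}, ∅) :: ([-2], ∅, [PRIM2(mul)])]]
step 15: [S=[-4] | E={u↦6} | C=∅ | D=[([-2], ∅, [PRIM2(mul)])]]
step 16: [S=[-4 :: -2] | E=∅ | C=[PRIM2(mul)] | D=∅]
step 17: [S=[8] | E=∅ | C=∅ | D=∅]
→ final value 8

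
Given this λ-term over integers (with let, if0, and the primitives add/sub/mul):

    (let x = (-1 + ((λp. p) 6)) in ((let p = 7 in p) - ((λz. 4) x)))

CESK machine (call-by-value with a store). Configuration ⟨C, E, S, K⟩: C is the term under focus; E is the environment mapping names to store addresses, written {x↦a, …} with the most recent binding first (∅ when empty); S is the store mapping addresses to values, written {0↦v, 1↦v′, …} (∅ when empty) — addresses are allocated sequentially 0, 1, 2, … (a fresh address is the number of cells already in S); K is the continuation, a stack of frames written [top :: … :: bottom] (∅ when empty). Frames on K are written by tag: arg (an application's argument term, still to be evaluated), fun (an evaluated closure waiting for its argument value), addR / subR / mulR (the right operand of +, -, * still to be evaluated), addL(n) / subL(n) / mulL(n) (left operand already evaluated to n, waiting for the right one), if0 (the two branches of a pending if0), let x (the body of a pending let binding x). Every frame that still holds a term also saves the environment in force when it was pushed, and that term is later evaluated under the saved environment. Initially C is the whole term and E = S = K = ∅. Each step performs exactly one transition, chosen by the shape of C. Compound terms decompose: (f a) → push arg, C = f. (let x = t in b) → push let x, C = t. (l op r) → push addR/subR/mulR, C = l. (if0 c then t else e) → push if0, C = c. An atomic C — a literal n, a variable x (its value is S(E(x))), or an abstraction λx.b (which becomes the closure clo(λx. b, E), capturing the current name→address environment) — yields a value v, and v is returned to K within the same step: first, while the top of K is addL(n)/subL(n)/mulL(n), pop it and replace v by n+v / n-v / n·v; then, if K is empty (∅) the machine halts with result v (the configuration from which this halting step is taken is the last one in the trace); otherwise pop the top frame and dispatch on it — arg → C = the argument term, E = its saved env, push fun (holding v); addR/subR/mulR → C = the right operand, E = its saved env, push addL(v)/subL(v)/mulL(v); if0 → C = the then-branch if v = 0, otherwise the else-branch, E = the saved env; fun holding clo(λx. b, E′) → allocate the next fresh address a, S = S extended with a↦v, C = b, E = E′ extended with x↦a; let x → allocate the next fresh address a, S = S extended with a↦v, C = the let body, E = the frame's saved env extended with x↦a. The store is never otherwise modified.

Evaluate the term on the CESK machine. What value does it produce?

[0] <C=(let x = (-1 + ((λp. p) 6)) in ((let p = 7 in p) - ((λz. 4) x))), E=∅, S=∅, K=∅>
[1] <C=(-1 + ((λp. p) 6)), E=∅, S=∅, K=[let x]>
[2] <C=-1, E=∅, S=∅, K=[addR :: let x]>
[3] <C=((λp. p) 6), E=∅, S=∅, K=[addL(-1) :: let x]>
[4] <C=(λp. p), E=∅, S=∅, K=[arg :: addL(-1) :: let x]>
[5] <C=6, E=∅, S=∅, K=[fun :: addL(-1) :: let x]>
[6] <C=p, E={p↦0}, S={0↦6}, K=[addL(-1) :: let x]>
[7] <C=((let p = 7 in p) - ((λz. 4) x)), E={x↦1}, S={0↦6, 1↦5}, K=∅>
[8] <C=(let p = 7 in p), E={x↦1}, S={0↦6, 1↦5}, K=[subR]>
[9] <C=7, E={x↦1}, S={0↦6, 1↦5}, K=[let p :: subR]>
[10] <C=p, E={p↦2, x↦1}, S={0↦6, 1↦5, 2↦7}, K=[subR]>
[11] <C=((λz. 4) x), E={x↦1}, S={0↦6, 1↦5, 2↦7}, K=[subL(7)]>
[12] <C=(λz. 4), E={x↦1}, S={0↦6, 1↦5, 2↦7}, K=[arg :: subL(7)]>
[13] <C=x, E={x↦1}, S={0↦6, 1↦5, 2↦7}, K=[fun :: subL(7)]>
[14] <C=4, E={z↦3, x↦1}, S={0↦6, 1↦5, 2↦7, 3↦5}, K=[subL(7)]>
→ final value 3

Answer: 3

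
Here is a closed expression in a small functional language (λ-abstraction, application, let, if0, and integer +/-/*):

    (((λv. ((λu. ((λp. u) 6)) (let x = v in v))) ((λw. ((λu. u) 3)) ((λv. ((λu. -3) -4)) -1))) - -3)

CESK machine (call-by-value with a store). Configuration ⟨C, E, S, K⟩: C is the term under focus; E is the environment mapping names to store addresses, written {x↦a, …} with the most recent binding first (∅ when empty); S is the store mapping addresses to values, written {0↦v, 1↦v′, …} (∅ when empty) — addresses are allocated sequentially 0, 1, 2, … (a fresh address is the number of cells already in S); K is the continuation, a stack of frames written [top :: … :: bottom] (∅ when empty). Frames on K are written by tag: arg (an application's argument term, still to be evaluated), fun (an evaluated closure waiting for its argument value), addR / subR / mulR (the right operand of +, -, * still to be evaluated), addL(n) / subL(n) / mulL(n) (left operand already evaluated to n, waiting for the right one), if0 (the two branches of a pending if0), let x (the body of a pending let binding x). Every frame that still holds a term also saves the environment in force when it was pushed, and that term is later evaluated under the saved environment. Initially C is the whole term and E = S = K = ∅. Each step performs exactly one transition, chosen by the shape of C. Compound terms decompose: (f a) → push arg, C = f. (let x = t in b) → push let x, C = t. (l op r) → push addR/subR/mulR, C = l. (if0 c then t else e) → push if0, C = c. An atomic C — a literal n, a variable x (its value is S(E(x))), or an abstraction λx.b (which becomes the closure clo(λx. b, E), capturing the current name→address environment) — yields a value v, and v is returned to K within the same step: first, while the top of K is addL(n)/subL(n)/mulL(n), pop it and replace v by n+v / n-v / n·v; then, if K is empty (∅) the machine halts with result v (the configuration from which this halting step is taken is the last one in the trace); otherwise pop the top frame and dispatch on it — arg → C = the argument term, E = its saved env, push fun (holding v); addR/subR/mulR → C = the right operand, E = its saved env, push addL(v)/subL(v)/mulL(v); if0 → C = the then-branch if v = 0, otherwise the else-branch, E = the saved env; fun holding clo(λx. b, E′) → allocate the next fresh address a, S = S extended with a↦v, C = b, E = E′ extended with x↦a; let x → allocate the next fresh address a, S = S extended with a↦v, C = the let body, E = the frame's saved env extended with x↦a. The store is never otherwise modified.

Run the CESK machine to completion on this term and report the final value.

Answer: 6

Machine steps:
t=0: ⟨C=(((λv. ((λu. ((λp. u) 6)) (let x = v in v))) ((λw. ((λu. u) 3)) ((λv. ((λu. -3) -4)) -1))) - -3); E=∅; S=∅; K=∅⟩
t=1: ⟨C=((λv. ((λu. ((λp. u) 6)) (let x = v in v))) ((λw. ((λu. u) 3)) ((λv. ((λu. -3) -4)) -1))); E=∅; S=∅; K=[subR]⟩
t=2: ⟨C=(λv. ((λu. ((λp. u) 6)) (let x = v in v))); E=∅; S=∅; K=[arg :: subR]⟩
t=3: ⟨C=((λw. ((λu. u) 3)) ((λv. ((λu. -3) -4)) -1)); E=∅; S=∅; K=[fun :: subR]⟩
t=4: ⟨C=(λw. ((λu. u) 3)); E=∅; S=∅; K=[arg :: fun :: subR]⟩
t=5: ⟨C=((λv. ((λu. -3) -4)) -1); E=∅; S=∅; K=[fun :: fun :: subR]⟩
t=6: ⟨C=(λv. ((λu. -3) -4)); E=∅; S=∅; K=[arg :: fun :: fun :: subR]⟩
t=7: ⟨C=-1; E=∅; S=∅; K=[fun :: fun :: fun :: subR]⟩
t=8: ⟨C=((λu. -3) -4); E={v↦0}; S={0↦-1}; K=[fun :: fun :: subR]⟩
t=9: ⟨C=(λu. -3); E={v↦0}; S={0↦-1}; K=[arg :: fun :: fun :: subR]⟩
t=10: ⟨C=-4; E={v↦0}; S={0↦-1}; K=[fun :: fun :: fun :: subR]⟩
t=11: ⟨C=-3; E={u↦1, v↦0}; S={0↦-1, 1↦-4}; K=[fun :: fun :: subR]⟩
t=12: ⟨C=((λu. u) 3); E={w↦2}; S={0↦-1, 1↦-4, 2↦-3}; K=[fun :: subR]⟩
t=13: ⟨C=(λu. u); E={w↦2}; S={0↦-1, 1↦-4, 2↦-3}; K=[arg :: fun :: subR]⟩
t=14: ⟨C=3; E={w↦2}; S={0↦-1, 1↦-4, 2↦-3}; K=[fun :: fun :: subR]⟩
t=15: ⟨C=u; E={u↦3, w↦2}; S={0↦-1, 1↦-4, 2↦-3, 3↦3}; K=[fun :: subR]⟩
t=16: ⟨C=((λu. ((λp. u) 6)) (let x = v in v)); E={v↦4}; S={0↦-1, 1↦-4, 2↦-3, 3↦3, 4↦3}; K=[subR]⟩
t=17: ⟨C=(λu. ((λp. u) 6)); E={v↦4}; S={0↦-1, 1↦-4, 2↦-3, 3↦3, 4↦3}; K=[arg :: subR]⟩
t=18: ⟨C=(let x = v in v); E={v↦4}; S={0↦-1, 1↦-4, 2↦-3, 3↦3, 4↦3}; K=[fun :: subR]⟩
t=19: ⟨C=v; E={v↦4}; S={0↦-1, 1↦-4, 2↦-3, 3↦3, 4↦3}; K=[let x :: fun :: subR]⟩
t=20: ⟨C=v; E={x↦5, v↦4}; S={0↦-1, 1↦-4, 2↦-3, 3↦3, 4↦3, 5↦3}; K=[fun :: subR]⟩
t=21: ⟨C=((λp. u) 6); E={u↦6, v↦4}; S={0↦-1, 1↦-4, 2↦-3, 3↦3, 4↦3, 5↦3, 6↦3}; K=[subR]⟩
t=22: ⟨C=(λp. u); E={u↦6, v↦4}; S={0↦-1, 1↦-4, 2↦-3, 3↦3, 4↦3, 5↦3, 6↦3}; K=[arg :: subR]⟩
t=23: ⟨C=6; E={u↦6, v↦4}; S={0↦-1, 1↦-4, 2↦-3, 3↦3, 4↦3, 5↦3, 6↦3}; K=[fun :: subR]⟩
t=24: ⟨C=u; E={p↦7, u↦6, v↦4}; S={0↦-1, 1↦-4, 2↦-3, 3↦3, 4↦3, 5↦3, 6↦3, 7↦6}; K=[subR]⟩
t=25: ⟨C=-3; E=∅; S={0↦-1, 1↦-4, 2↦-3, 3↦3, 4↦3, 5↦3, 6↦3, 7↦6}; K=[subL(3)]⟩
→ final value 6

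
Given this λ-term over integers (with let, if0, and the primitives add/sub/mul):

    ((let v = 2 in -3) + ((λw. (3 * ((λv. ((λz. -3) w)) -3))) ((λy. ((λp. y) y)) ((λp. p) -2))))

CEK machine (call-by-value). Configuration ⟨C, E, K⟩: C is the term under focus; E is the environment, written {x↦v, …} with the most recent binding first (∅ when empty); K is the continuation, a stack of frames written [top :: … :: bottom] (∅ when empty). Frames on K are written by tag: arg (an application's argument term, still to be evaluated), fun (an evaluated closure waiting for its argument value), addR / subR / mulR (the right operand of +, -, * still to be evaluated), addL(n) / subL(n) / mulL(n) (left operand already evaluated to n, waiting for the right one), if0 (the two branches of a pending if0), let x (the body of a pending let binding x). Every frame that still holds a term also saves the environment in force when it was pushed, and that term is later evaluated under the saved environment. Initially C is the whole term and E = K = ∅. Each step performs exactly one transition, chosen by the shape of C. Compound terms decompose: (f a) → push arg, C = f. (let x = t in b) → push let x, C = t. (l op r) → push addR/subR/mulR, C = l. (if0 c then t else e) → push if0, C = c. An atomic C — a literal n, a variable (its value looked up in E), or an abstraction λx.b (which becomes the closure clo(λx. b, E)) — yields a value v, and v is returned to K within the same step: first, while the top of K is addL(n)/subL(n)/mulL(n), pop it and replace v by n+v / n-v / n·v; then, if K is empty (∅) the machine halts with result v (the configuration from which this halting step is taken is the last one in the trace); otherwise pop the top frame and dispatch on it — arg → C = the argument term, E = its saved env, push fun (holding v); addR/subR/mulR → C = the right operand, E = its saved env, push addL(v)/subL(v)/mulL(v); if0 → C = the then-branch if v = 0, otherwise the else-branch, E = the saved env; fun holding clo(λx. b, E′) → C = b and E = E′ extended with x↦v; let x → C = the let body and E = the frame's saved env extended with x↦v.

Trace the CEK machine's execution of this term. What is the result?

Answer: -12

Derivation:
t=0: ⟨C=((let v = 2 in -3) + ((λw. (3 * ((λv. ((λz. -3) w)) -3))) ((λy. ((λp. y) y)) ((λp. p) -2)))); E=∅; K=∅⟩
t=1: ⟨C=(let v = 2 in -3); E=∅; K=[addR]⟩
t=2: ⟨C=2; E=∅; K=[let v :: addR]⟩
t=3: ⟨C=-3; E={v↦2}; K=[addR]⟩
t=4: ⟨C=((λw. (3 * ((λv. ((λz. -3) w)) -3))) ((λy. ((λp. y) y)) ((λp. p) -2))); E=∅; K=[addL(-3)]⟩
t=5: ⟨C=(λw. (3 * ((λv. ((λz. -3) w)) -3))); E=∅; K=[arg :: addL(-3)]⟩
t=6: ⟨C=((λy. ((λp. y) y)) ((λp. p) -2)); E=∅; K=[fun :: addL(-3)]⟩
t=7: ⟨C=(λy. ((λp. y) y)); E=∅; K=[arg :: fun :: addL(-3)]⟩
t=8: ⟨C=((λp. p) -2); E=∅; K=[fun :: fun :: addL(-3)]⟩
t=9: ⟨C=(λp. p); E=∅; K=[arg :: fun :: fun :: addL(-3)]⟩
t=10: ⟨C=-2; E=∅; K=[fun :: fun :: fun :: addL(-3)]⟩
t=11: ⟨C=p; E={p↦-2}; K=[fun :: fun :: addL(-3)]⟩
t=12: ⟨C=((λp. y) y); E={y↦-2}; K=[fun :: addL(-3)]⟩
t=13: ⟨C=(λp. y); E={y↦-2}; K=[arg :: fun :: addL(-3)]⟩
t=14: ⟨C=y; E={y↦-2}; K=[fun :: fun :: addL(-3)]⟩
t=15: ⟨C=y; E={p↦-2, y↦-2}; K=[fun :: addL(-3)]⟩
t=16: ⟨C=(3 * ((λv. ((λz. -3) w)) -3)); E={w↦-2}; K=[addL(-3)]⟩
t=17: ⟨C=3; E={w↦-2}; K=[mulR :: addL(-3)]⟩
t=18: ⟨C=((λv. ((λz. -3) w)) -3); E={w↦-2}; K=[mulL(3) :: addL(-3)]⟩
t=19: ⟨C=(λv. ((λz. -3) w)); E={w↦-2}; K=[arg :: mulL(3) :: addL(-3)]⟩
t=20: ⟨C=-3; E={w↦-2}; K=[fun :: mulL(3) :: addL(-3)]⟩
t=21: ⟨C=((λz. -3) w); E={v↦-3, w↦-2}; K=[mulL(3) :: addL(-3)]⟩
t=22: ⟨C=(λz. -3); E={v↦-3, w↦-2}; K=[arg :: mulL(3) :: addL(-3)]⟩
t=23: ⟨C=w; E={v↦-3, w↦-2}; K=[fun :: mulL(3) :: addL(-3)]⟩
t=24: ⟨C=-3; E={z↦-2, v↦-3, w↦-2}; K=[mulL(3) :: addL(-3)]⟩
→ final value -12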